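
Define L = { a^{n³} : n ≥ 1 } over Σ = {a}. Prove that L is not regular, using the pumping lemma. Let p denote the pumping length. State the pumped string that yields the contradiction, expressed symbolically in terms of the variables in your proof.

Assume L is regular. Let p be the pumping length given by the pumping lemma.
Take w = a^{p³} ∈ L with |w| = p³ ≥ p.
By the pumping lemma, w = xyz with |xy| ≤ p and |y| ≥ 1.
Then y = a^k for some k with 1 ≤ k ≤ p.
Pump with i = 2: xy^2z = a^{p³+k}. Since 1 ≤ k ≤ p, p³ < p³+k ≤ p³+p < p³+3p²+3p+1 = (p+1)³, so p³+k is not a perfect cube. So xy^2z ∉ L.
This is a contradiction; hence L is not regular.

a^{p³+k}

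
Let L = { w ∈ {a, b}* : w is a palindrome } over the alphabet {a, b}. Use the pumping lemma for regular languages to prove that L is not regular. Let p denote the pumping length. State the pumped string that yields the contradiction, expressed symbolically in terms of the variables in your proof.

a^{p+k} b a^p

Assume L is regular. Let p be the pumping length given by the pumping lemma.
Take w = a^p b a^p, a palindrome of length 2p+1 ≥ p.
By the pumping lemma, w = xyz with |xy| ≤ p and |y| ≥ 1.
The first p characters of w are a's, so xy (and hence y) consists only of a's. Write y = a^k, 1 ≤ k ≤ p.
Pump with i = 2: xy^2z = a^{p+k} b a^p. Its reverse is a^p b a^{p+k}, which differs from xy^2z since k ≥ 1. So xy^2z is not a palindrome and xy^2z ∉ L.
This contradicts the pumping lemma, so L is not regular.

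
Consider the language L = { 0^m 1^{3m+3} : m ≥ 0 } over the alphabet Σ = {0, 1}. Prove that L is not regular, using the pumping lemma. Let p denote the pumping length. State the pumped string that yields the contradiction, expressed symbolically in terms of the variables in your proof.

Assume L is regular. Let p be the pumping length given by the pumping lemma.
Let w = 0^p 1^{3p+3} ∈ L; note |w| = 4p+3 ≥ p.
The pumping lemma gives a decomposition w = xyz where |xy| ≤ p and |y| ≥ 1.
The first p characters of w are 0's, so xy (and hence y) consists only of 0's. Write y = 0^k, 1 ≤ k ≤ p.
Pump with i = 2: xy^2z = 0^{p+k} 1^{3p+3}. For this to lie in L we would need 3p+3 = 3(p+k)+3, which forces k = 0. But k ≥ 1, so xy^2z ∉ L.
This is a contradiction; hence L is not regular.

0^{p+k} 1^{3p+3}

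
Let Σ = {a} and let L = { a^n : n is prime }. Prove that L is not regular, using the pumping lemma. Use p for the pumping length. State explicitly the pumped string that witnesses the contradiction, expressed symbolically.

Assume L is regular. Let p be the pumping length given by the pumping lemma.
Let q be a prime with q ≥ p+2 (infinitely many primes exist), and take w = a^q ∈ L with |w| = q ≥ p.
The pumping lemma gives a decomposition w = xyz where |xy| ≤ p and y is nonempty.
Then y = a^k for some k with 1 ≤ k ≤ p.
Since 1 ≤ k ≤ p, |xz| = q-k. Pump with i = q+1: |xy^{q+1}z| = (q-k)+(q+1)k = q+qk = q(1+k), which is composite (both factors ≥ 2). So xy^{q+1}z = a^{q(1+k)} ∉ L.
Contradiction. Therefore L is not regular.

a^{q(1+k)}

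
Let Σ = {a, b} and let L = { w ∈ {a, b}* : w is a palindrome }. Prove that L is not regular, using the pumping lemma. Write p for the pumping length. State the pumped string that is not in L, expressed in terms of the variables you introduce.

Assume L is regular. Let p be the pumping length given by the pumping lemma.
Take w = a^p b a^p, a palindrome of length 2p+1 ≥ p.
Write w = xyz as guaranteed by the lemma, with |xy| ≤ p and |y| ≥ 1.
Since the first p symbols of w are all a's and |xy| ≤ p, y lies entirely in the leading a-block: y = a^k for some k with 1 ≤ k ≤ p.
Pump with i = 2: xy^2z = a^{p+k} b a^p. Its reverse is a^p b a^{p+k}, which differs from xy^2z since k ≥ 1. So xy^2z is not a palindrome and xy^2z ∉ L.
Contradiction. Therefore L is not regular.

a^{p+k} b a^p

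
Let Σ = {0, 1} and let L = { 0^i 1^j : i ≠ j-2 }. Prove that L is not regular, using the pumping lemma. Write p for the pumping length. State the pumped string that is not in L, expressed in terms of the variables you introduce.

Assume L is regular. Let p be the pumping length given by the pumping lemma.
Choose w = 0^p 1^{p+p!+2}. Since p ≠ (p+p!+2)-2 = p+p!, w ∈ L; and |w| ≥ p.
Write w = xyz as guaranteed by the lemma, with |xy| ≤ p and y is nonempty.
The first p characters of w are 0's, so xy (and hence y) consists only of 0's. Write y = 0^k, 1 ≤ k ≤ p.
Since 1 ≤ k ≤ p, k divides p!; set t = 1 + p!/k. Then xy^t z has p + (p!/k)·k = p + p! copies of 0. Now the 0-count is p+p! and (1-count)-2 = (p+p!+2)-2 = p+p!, so i ≠ j-2 fails. So xy^t z = 0^{p+p!} 1^{p+p!+2} ∉ L.
This is a contradiction; hence L is not regular.

0^{p+p!} 1^{p+p!+2}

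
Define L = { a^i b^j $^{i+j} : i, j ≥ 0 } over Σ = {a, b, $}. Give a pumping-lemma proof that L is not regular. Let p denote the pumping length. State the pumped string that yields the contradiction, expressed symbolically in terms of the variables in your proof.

a^{p+k} b^p $^{2p}

Assume L is regular. Let p be the pumping length given by the pumping lemma.
Take w = a^p b^p $^{2p} ∈ L (with i=j=p, i+j=2p), |w| = 4p ≥ p.
The pumping lemma gives a decomposition w = xyz where |xy| ≤ p and |y| ≥ 1.
Because |xy| ≤ p and w begins with p copies of a, we have y = a^k with 1 ≤ k ≤ p.
Consider xy^2z = a^{p+k} b^p $^{2p}. Now the a- and b-counts sum to 2p+k, but the $-count is 2p ≠ 2p+k. So xy^2z ∉ L.
Contradiction. Therefore L is not regular.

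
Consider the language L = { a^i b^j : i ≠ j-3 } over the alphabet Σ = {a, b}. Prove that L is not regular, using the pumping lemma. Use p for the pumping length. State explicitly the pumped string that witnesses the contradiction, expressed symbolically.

a^{p+p!} b^{p+p!+3}

Assume L is regular; let p be its pumping constant.
Choose w = a^p b^{p+p!+3}. Since p ≠ (p+p!+3)-3 = p+p!, w ∈ L; and |w| ≥ p.
The pumping lemma gives a decomposition w = xyz where |xy| ≤ p and |y| ≥ 1.
Because |xy| ≤ p and w begins with p copies of a, we have y = a^k with 1 ≤ k ≤ p.
Since 1 ≤ k ≤ p, k divides p!; set t = 1 + p!/k. Then xy^t z has p + (p!/k)·k = p + p! copies of a. Now the a-count is p+p! and (b-count)-3 = (p+p!+3)-3 = p+p!, so i ≠ j-3 fails. So xy^t z = a^{p+p!} b^{p+p!+3} ∉ L.
This is a contradiction; hence L is not regular.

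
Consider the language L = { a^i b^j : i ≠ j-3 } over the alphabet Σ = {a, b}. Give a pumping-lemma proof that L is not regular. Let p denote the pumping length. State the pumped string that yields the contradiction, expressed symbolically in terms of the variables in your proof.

Toward a contradiction, assume L is regular with pumping length p.
Choose w = a^p b^{p+p!+3}. Since p ≠ (p+p!+3)-3 = p+p!, w ∈ L; and |w| ≥ p.
The pumping lemma gives a decomposition w = xyz where |xy| ≤ p and |y| > 0.
The first p characters of w are a's, so xy (and hence y) consists only of a's. Write y = a^k, 1 ≤ k ≤ p.
Since 1 ≤ k ≤ p, k divides p!; set t = 1 + p!/k. Then xy^t z has p + (p!/k)·k = p + p! copies of a. Now the a-count is p+p! and (b-count)-3 = (p+p!+3)-3 = p+p!, so i ≠ j-3 fails. So xy^t z = a^{p+p!} b^{p+p!+3} ∉ L.
This contradicts the pumping lemma, so L is not regular.

a^{p+p!} b^{p+p!+3}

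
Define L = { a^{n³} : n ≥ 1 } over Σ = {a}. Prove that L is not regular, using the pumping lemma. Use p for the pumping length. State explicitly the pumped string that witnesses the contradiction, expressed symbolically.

Toward a contradiction, assume L is regular with pumping length p.
Take w = a^{p³} ∈ L with |w| = p³ ≥ p.
The pumping lemma gives a decomposition w = xyz where |xy| ≤ p and y is nonempty.
Then y = a^k for some k with 1 ≤ k ≤ p.
Pump with i = 2: xy^2z = a^{p³+k}. Since 1 ≤ k ≤ p, p³ < p³+k ≤ p³+p < p³+3p²+3p+1 = (p+1)³, so p³+k is not a perfect cube. So xy^2z ∉ L.
This is a contradiction; hence L is not regular.

a^{p³+k}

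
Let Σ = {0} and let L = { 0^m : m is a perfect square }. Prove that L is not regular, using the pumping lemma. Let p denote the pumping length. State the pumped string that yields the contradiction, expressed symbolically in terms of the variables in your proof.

Assume L is regular. Let p be the pumping length given by the pumping lemma.
Take w = 0^{p²} ∈ L with |w| = p² ≥ p.
Write w = xyz as guaranteed by the lemma, with |xy| ≤ p and |y| > 0.
Then y = 0^k for some k with 1 ≤ k ≤ p.
Pump with i = 2: xy^2z = 0^{p²+k}. Since 1 ≤ k ≤ p, p² < p²+k ≤ p²+p < (p+1)², so p²+k lies strictly between consecutive squares and is not a perfect square. So xy^2z ∉ L.
This contradicts the pumping lemma, so L is not regular.

0^{p²+k}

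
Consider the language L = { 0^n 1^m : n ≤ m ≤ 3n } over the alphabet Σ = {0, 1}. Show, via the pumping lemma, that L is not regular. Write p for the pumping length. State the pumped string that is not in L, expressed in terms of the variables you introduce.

0^{p+k} 1^p

Toward a contradiction, assume L is regular with pumping length p.
Take w = 0^p 1^p ∈ L (since p ≤ p ≤ 3p), with |w| = 2p ≥ p.
By the pumping lemma, w = xyz with |xy| ≤ p and |y| > 0.
Since the first p symbols of w are all 0's and |xy| ≤ p, y lies entirely in the leading 0-block: y = 0^k for some k with 1 ≤ k ≤ p.
Pump with i = 2: xy^2z = 0^{p+k} 1^p. Now n = p+k > p = m, so the condition n ≤ m fails. Thus xy^2z ∉ L.
Contradiction. Therefore L is not regular.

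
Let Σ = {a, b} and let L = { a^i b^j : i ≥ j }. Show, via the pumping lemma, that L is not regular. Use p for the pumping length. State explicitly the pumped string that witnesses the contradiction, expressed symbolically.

a^{p-k} b^p

Assume L is regular. Let p be the pumping length given by the pumping lemma.
Choose w = a^p b^p ∈ L, with |w| = 2p ≥ p.
The pumping lemma gives a decomposition w = xyz where |xy| ≤ p and |y| > 0.
The first p characters of w are a's, so xy (and hence y) consists only of a's. Write y = a^k, 1 ≤ k ≤ p.
Consider xy^0z = xz = a^{p-k} b^p. Since k ≥ 1, the a-count p-k is less than p, so i ≥ j fails; thus xz ∉ L.
This is a contradiction; hence L is not regular.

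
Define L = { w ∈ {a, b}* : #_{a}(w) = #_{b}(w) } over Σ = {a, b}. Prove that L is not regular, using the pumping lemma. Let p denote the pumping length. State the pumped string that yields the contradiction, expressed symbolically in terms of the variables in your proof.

Toward a contradiction, assume L is regular with pumping length p.
Choose w = a^p b^p ∈ L with |w| = 2p ≥ p.
Write w = xyz as guaranteed by the lemma, with |xy| ≤ p and y is nonempty.
Since the first p symbols of w are all a's and |xy| ≤ p, y lies entirely in the leading a-block: y = a^k for some k with 1 ≤ k ≤ p.
Pump with i = 2: xy^2z = a^{p+k} b^p has p+k occurrences of a but only p of b. Since k ≥ 1 the counts differ, so xy^2z ∉ L.
Contradiction. Therefore L is not regular.

a^{p+k} b^p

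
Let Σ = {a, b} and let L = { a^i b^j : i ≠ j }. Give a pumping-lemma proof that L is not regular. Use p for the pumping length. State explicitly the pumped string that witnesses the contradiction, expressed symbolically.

Toward a contradiction, assume L is regular with pumping length p.
Choose w = a^p b^{p+p!}. Since p ≠ p+p!, w ∈ L; and |w| ≥ p.
The pumping lemma gives a decomposition w = xyz where |xy| ≤ p and y is nonempty.
Since the first p symbols of w are all a's and |xy| ≤ p, y lies entirely in the leading a-block: y = a^k for some k with 1 ≤ k ≤ p.
Since 1 ≤ k ≤ p, k divides p!; set t = 1 + p!/k. Then xy^t z has p + (p!/k)·k = p + p! copies of a. Now the a-count equals the b-count, so i ≠ j fails. So xy^t z = a^{p+p!} b^{p+p!} ∉ L.
This is a contradiction; hence L is not regular.

a^{p+p!} b^{p+p!}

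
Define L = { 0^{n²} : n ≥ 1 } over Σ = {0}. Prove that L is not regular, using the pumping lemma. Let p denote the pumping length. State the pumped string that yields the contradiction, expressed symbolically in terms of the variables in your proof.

Toward a contradiction, assume L is regular with pumping length p.
Take w = 0^{p²} ∈ L with |w| = p² ≥ p.
By the pumping lemma, w = xyz with |xy| ≤ p and y is nonempty.
Then y = 0^k for some k with 1 ≤ k ≤ p.
Pump with i = 2: xy^2z = 0^{p²+k}. Since 1 ≤ k ≤ p, p² < p²+k ≤ p²+p < (p+1)², so p²+k lies strictly between consecutive squares and is not a perfect square. So xy^2z ∉ L.
This contradicts the pumping lemma, so L is not regular.

0^{p²+k}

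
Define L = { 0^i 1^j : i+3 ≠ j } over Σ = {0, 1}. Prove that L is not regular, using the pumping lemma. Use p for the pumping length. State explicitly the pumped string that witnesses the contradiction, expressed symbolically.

Assume L is regular; let p be its pumping constant.
Choose w = 0^p 1^{p+p!+3}. Since p ≠ (p+p!+3)-3 = p+p!, w ∈ L; and |w| ≥ p.
By the pumping lemma, w = xyz with |xy| ≤ p and |y| > 0.
The first p characters of w are 0's, so xy (and hence y) consists only of 0's. Write y = 0^k, 1 ≤ k ≤ p.
Since 1 ≤ k ≤ p, k divides p!; set t = 1 + p!/k. Then xy^t z has p + (p!/k)·k = p + p! copies of 0. Now the 0-count is p+p! and (1-count)-3 = (p+p!+3)-3 = p+p!, so i+3 ≠ j fails. So xy^t z = 0^{p+p!} 1^{p+p!+3} ∉ L.
This contradicts the pumping lemma, so L is not regular.

0^{p+p!} 1^{p+p!+3}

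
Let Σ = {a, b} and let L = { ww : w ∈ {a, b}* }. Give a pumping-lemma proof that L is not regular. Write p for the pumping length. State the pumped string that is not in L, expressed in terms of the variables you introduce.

a^{p+k} b^p a^p b^p

Assume L is regular. Let p be the pumping length given by the pumping lemma.
Take w = a^p b^p a^p b^p = uu where u = a^pb^p; then w ∈ L and |w| = 4p ≥ p.
By the pumping lemma, w = xyz with |xy| ≤ p and |y| ≥ 1.
Since the first p symbols of w are all a's and |xy| ≤ p, y lies entirely in the leading a-block: y = a^k for some k with 1 ≤ k ≤ p.
Pump with i = 2: xy^2z = a^{p+k} b^p a^p b^p, of length 4p+k. Suppose this equals vv. The string starts with a and ends with b, so v does too; thus the boundary between the two copies of v is a b→a transition. There is exactly one such transition, at position 2p+k, so |v| = 2p+k and |vv| = 4p+2k ≠ 4p+k since k ≥ 1. So xy^2z ∉ L.
This contradicts the pumping lemma, so L is not regular.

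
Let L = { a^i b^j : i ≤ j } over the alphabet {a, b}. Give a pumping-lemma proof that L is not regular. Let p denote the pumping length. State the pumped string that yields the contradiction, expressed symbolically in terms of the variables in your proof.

a^{p+k} b^p

Assume L is regular. Let p be the pumping length given by the pumping lemma.
Choose w = a^p b^p ∈ L, with |w| = 2p ≥ p.
The pumping lemma gives a decomposition w = xyz where |xy| ≤ p and |y| ≥ 1.
Because |xy| ≤ p and w begins with p copies of a, we have y = a^k with 1 ≤ k ≤ p.
Consider xy^2z = a^{p+k} b^p. Since k ≥ 1, the a-count p+k exceeds the b-count p, so i ≤ j fails; thus xy^2z ∉ L.
This contradicts the pumping lemma, so L is not regular.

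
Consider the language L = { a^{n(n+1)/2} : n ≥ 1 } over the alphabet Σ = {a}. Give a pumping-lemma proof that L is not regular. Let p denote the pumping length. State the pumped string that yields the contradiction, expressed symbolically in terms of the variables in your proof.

a^{p(p+1)/2+k}

Toward a contradiction, assume L is regular with pumping length p.
Take w = a^{p(p+1)/2} ∈ L with |w| = p(p+1)/2 ≥ p.
By the pumping lemma, w = xyz with |xy| ≤ p and y is nonempty.
Then y = a^k for some k with 1 ≤ k ≤ p.
Pump with i = 2: xy^2z = a^{p(p+1)/2+k}. Since 1 ≤ k ≤ p, p(p+1)/2 < p(p+1)/2+k ≤ p(p+1)/2+p < (p+1)(p+2)/2, so p(p+1)/2+k is strictly between consecutive triangular numbers. So xy^2z ∉ L.
Contradiction. Therefore L is not regular.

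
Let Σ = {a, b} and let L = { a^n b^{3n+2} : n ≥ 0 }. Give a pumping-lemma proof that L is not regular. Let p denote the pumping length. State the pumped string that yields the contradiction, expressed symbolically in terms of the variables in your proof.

Suppose for contradiction that L is regular, and let p be the pumping length.
Let w = a^p b^{3p+2} ∈ L; note |w| = 4p+2 ≥ p.
By the pumping lemma, w = xyz with |xy| ≤ p and y is nonempty.
The first p characters of w are a's, so xy (and hence y) consists only of a's. Write y = a^k, 1 ≤ k ≤ p.
Pump with i = 2: xy^2z = a^{p+k} b^{3p+2}. For this to lie in L we would need 3p+2 = 3(p+k)+2, which forces k = 0. But k ≥ 1, so xy^2z ∉ L.
This is a contradiction; hence L is not regular.

a^{p+k} b^{3p+2}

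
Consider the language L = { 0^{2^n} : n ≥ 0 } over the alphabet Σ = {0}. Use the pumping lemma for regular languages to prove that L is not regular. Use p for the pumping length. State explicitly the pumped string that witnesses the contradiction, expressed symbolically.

Assume L is regular; let p be its pumping constant.
Take w = 0^{2^p} ∈ L with |w| = 2^p ≥ p.
By the pumping lemma, w = xyz with |xy| ≤ p and |y| > 0.
Then y = 0^k for some k with 1 ≤ k ≤ p.
Pump with i = 2: xy^2z = 0^{2^p+k}. Since 1 ≤ k ≤ p < 2^p, we have 2^p < 2^p+k < 2^{p+1}, so 2^p+k is not a power of 2. So xy^2z ∉ L.
This is a contradiction; hence L is not regular.

0^{2^p+k}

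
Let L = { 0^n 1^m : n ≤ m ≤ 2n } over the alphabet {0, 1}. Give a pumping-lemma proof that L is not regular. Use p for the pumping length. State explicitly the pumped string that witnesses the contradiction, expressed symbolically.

Suppose for contradiction that L is regular, and let p be the pumping length.
Take w = 0^p 1^p ∈ L (since p ≤ p ≤ 2p), with |w| = 2p ≥ p.
The pumping lemma gives a decomposition w = xyz where |xy| ≤ p and |y| > 0.
Since the first p symbols of w are all 0's and |xy| ≤ p, y lies entirely in the leading 0-block: y = 0^k for some k with 1 ≤ k ≤ p.
Pump with i = 2: xy^2z = 0^{p+k} 1^p. Now n = p+k > p = m, so the condition n ≤ m fails. Thus xy^2z ∉ L.
Contradiction. Therefore L is not regular.

0^{p+k} 1^p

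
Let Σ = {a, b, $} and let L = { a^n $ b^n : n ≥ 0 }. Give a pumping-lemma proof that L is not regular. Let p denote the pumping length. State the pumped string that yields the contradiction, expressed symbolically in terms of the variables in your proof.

Toward a contradiction, assume L is regular with pumping length p.
Take w = a^p $ b^p ∈ L with |w| = 2p+1 ≥ p.
Write w = xyz as guaranteed by the lemma, with |xy| ≤ p and y is nonempty.
The first p characters of w are a's, so xy (and hence y) consists only of a's. Write y = a^k, 1 ≤ k ≤ p.
Pump with i = 2: xy^2z = a^{p+k} $ b^p, which would require p+k = p. But k ≥ 1, so xy^2z ∉ L.
This contradicts the pumping lemma, so L is not regular.

a^{p+k} $ b^p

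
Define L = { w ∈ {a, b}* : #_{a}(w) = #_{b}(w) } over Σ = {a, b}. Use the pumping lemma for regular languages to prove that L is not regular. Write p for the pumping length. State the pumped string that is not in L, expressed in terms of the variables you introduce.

a^{p+k} b^p

Suppose for contradiction that L is regular, and let p be the pumping length.
Choose w = a^p b^p ∈ L with |w| = 2p ≥ p.
The pumping lemma gives a decomposition w = xyz where |xy| ≤ p and y is nonempty.
Because |xy| ≤ p and w begins with p copies of a, we have y = a^k with 1 ≤ k ≤ p.
Pump with i = 2: xy^2z = a^{p+k} b^p has p+k occurrences of a but only p of b. Since k ≥ 1 the counts differ, so xy^2z ∉ L.
This is a contradiction; hence L is not regular.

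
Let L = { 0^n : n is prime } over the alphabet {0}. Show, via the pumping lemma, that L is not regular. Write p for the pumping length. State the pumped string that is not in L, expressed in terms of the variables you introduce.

Assume L is regular. Let p be the pumping length given by the pumping lemma.
Let q be a prime with q ≥ p+2 (infinitely many primes exist), and take w = 0^q ∈ L with |w| = q ≥ p.
Write w = xyz as guaranteed by the lemma, with |xy| ≤ p and y is nonempty.
Then y = 0^k for some k with 1 ≤ k ≤ p.
Since 1 ≤ k ≤ p, |xz| = q-k. Pump with i = q+1: |xy^{q+1}z| = (q-k)+(q+1)k = q+qk = q(1+k), which is composite (both factors ≥ 2). So xy^{q+1}z = 0^{q(1+k)} ∉ L.
This contradicts the pumping lemma, so L is not regular.

0^{q(1+k)}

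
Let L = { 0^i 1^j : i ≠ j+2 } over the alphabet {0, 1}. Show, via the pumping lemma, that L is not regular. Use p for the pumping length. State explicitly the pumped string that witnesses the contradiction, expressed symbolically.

0^{p+p!} 1^{p+p!-2}

Assume L is regular. Let p be the pumping length given by the pumping lemma.
Choose w = 0^p 1^{p+p!-2}. Since p ≠ (p+p!-2)+2 = p+p!, w ∈ L; and |w| ≥ p.
By the pumping lemma, w = xyz with |xy| ≤ p and y is nonempty.
Because |xy| ≤ p and w begins with p copies of 0, we have y = 0^k with 1 ≤ k ≤ p.
Since 1 ≤ k ≤ p, k divides p!; set t = 1 + p!/k. Then xy^t z has p + (p!/k)·k = p + p! copies of 0. Now the 0-count is p+p! and (1-count)+2 = (p+p!-2)+2 = p+p!, so i ≠ j+2 fails. So xy^t z = 0^{p+p!} 1^{p+p!-2} ∉ L.
This contradicts the pumping lemma, so L is not regular.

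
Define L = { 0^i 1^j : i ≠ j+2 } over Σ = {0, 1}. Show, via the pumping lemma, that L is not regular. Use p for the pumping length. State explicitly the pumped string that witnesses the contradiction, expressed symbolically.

Assume L is regular. Let p be the pumping length given by the pumping lemma.
Choose w = 0^p 1^{p+p!-2}. Since p ≠ (p+p!-2)+2 = p+p!, w ∈ L; and |w| ≥ p.
Write w = xyz as guaranteed by the lemma, with |xy| ≤ p and y is nonempty.
The first p characters of w are 0's, so xy (and hence y) consists only of 0's. Write y = 0^k, 1 ≤ k ≤ p.
Since 1 ≤ k ≤ p, k divides p!; set t = 1 + p!/k. Then xy^t z has p + (p!/k)·k = p + p! copies of 0. Now the 0-count is p+p! and (1-count)+2 = (p+p!-2)+2 = p+p!, so i ≠ j+2 fails. So xy^t z = 0^{p+p!} 1^{p+p!-2} ∉ L.
This is a contradiction; hence L is not regular.

0^{p+p!} 1^{p+p!-2}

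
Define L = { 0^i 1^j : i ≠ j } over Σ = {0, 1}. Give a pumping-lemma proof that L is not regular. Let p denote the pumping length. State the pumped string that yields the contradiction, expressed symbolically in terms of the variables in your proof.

Assume L is regular; let p be its pumping constant.
Choose w = 0^p 1^{p+p!}. Since p ≠ p+p!, w ∈ L; and |w| ≥ p.
By the pumping lemma, w = xyz with |xy| ≤ p and |y| > 0.
The first p characters of w are 0's, so xy (and hence y) consists only of 0's. Write y = 0^k, 1 ≤ k ≤ p.
Since 1 ≤ k ≤ p, k divides p!; set t = 1 + p!/k. Then xy^t z has p + (p!/k)·k = p + p! copies of 0. Now the 0-count equals the 1-count, so i ≠ j fails. So xy^t z = 0^{p+p!} 1^{p+p!} ∉ L.
Contradiction. Therefore L is not regular.

0^{p+p!} 1^{p+p!}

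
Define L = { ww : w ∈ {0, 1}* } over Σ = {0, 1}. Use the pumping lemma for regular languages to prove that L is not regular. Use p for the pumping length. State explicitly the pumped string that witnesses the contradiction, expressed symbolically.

Suppose for contradiction that L is regular, and let p be the pumping length.
Take w = 0^p 1^p 0^p 1^p = uu where u = 0^p1^p; then w ∈ L and |w| = 4p ≥ p.
By the pumping lemma, w = xyz with |xy| ≤ p and |y| > 0.
Because |xy| ≤ p and w begins with p copies of 0, we have y = 0^k with 1 ≤ k ≤ p.
Pump with i = 2: xy^2z = 0^{p+k} 1^p 0^p 1^p, of length 4p+k. Suppose this equals vv. The string starts with 0 and ends with 1, so v does too; thus the boundary between the two copies of v is a 1→0 transition. There is exactly one such transition, at position 2p+k, so |v| = 2p+k and |vv| = 4p+2k ≠ 4p+k since k ≥ 1. So xy^2z ∉ L.
This is a contradiction; hence L is not regular.

0^{p+k} 1^p 0^p 1^p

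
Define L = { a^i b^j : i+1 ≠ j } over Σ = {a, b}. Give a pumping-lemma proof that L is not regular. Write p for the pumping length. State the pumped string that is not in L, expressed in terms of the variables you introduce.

a^{p+p!} b^{p+p!+1}

Toward a contradiction, assume L is regular with pumping length p.
Choose w = a^p b^{p+p!+1}. Since p ≠ (p+p!+1)-1 = p+p!, w ∈ L; and |w| ≥ p.
The pumping lemma gives a decomposition w = xyz where |xy| ≤ p and |y| ≥ 1.
Because |xy| ≤ p and w begins with p copies of a, we have y = a^k with 1 ≤ k ≤ p.
Since 1 ≤ k ≤ p, k divides p!; set t = 1 + p!/k. Then xy^t z has p + (p!/k)·k = p + p! copies of a. Now the a-count is p+p! and (b-count)-1 = (p+p!+1)-1 = p+p!, so i+1 ≠ j fails. So xy^t z = a^{p+p!} b^{p+p!+1} ∉ L.
This is a contradiction; hence L is not regular.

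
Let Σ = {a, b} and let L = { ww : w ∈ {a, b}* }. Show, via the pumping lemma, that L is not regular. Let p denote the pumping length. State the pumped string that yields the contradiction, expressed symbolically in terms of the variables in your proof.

a^{p+k} b^p a^p b^p

Suppose for contradiction that L is regular, and let p be the pumping length.
Take w = a^p b^p a^p b^p = uu where u = a^pb^p; then w ∈ L and |w| = 4p ≥ p.
By the pumping lemma, w = xyz with |xy| ≤ p and |y| > 0.
Since the first p symbols of w are all a's and |xy| ≤ p, y lies entirely in the leading a-block: y = a^k for some k with 1 ≤ k ≤ p.
Pump with i = 2: xy^2z = a^{p+k} b^p a^p b^p, of length 4p+k. Suppose this equals vv. The string starts with a and ends with b, so v does too; thus the boundary between the two copies of v is a b→a transition. There is exactly one such transition, at position 2p+k, so |v| = 2p+k and |vv| = 4p+2k ≠ 4p+k since k ≥ 1. So xy^2z ∉ L.
This is a contradiction; hence L is not regular.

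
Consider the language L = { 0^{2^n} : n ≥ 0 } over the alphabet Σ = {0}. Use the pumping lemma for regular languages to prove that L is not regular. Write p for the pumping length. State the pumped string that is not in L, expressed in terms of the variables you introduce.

Toward a contradiction, assume L is regular with pumping length p.
Take w = 0^{2^p} ∈ L with |w| = 2^p ≥ p.
By the pumping lemma, w = xyz with |xy| ≤ p and |y| > 0.
Then y = 0^k for some k with 1 ≤ k ≤ p.
Pump with i = 2: xy^2z = 0^{2^p+k}. Since 1 ≤ k ≤ p < 2^p, we have 2^p < 2^p+k < 2^{p+1}, so 2^p+k is not a power of 2. So xy^2z ∉ L.
Contradiction. Therefore L is not regular.

0^{2^p+k}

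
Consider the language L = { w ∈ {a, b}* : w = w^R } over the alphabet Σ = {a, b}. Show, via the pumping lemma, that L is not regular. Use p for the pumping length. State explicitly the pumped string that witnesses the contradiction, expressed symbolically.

a^{p+k} b a^p

Toward a contradiction, assume L is regular with pumping length p.
Take w = a^p b a^p, a palindrome of length 2p+1 ≥ p.
Write w = xyz as guaranteed by the lemma, with |xy| ≤ p and |y| ≥ 1.
Because |xy| ≤ p and w begins with p copies of a, we have y = a^k with 1 ≤ k ≤ p.
Pump with i = 2: xy^2z = a^{p+k} b a^p. Its reverse is a^p b a^{p+k}, which differs from xy^2z since k ≥ 1. So xy^2z is not a palindrome and xy^2z ∉ L.
This is a contradiction; hence L is not regular.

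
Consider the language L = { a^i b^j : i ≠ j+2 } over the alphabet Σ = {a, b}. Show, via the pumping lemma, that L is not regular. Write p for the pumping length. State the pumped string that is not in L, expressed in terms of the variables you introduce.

Suppose for contradiction that L is regular, and let p be the pumping length.
Choose w = a^p b^{p+p!-2}. Since p ≠ (p+p!-2)+2 = p+p!, w ∈ L; and |w| ≥ p.
The pumping lemma gives a decomposition w = xyz where |xy| ≤ p and y is nonempty.
Since the first p symbols of w are all a's and |xy| ≤ p, y lies entirely in the leading a-block: y = a^k for some k with 1 ≤ k ≤ p.
Since 1 ≤ k ≤ p, k divides p!; set t = 1 + p!/k. Then xy^t z has p + (p!/k)·k = p + p! copies of a. Now the a-count is p+p! and (b-count)+2 = (p+p!-2)+2 = p+p!, so i ≠ j+2 fails. So xy^t z = a^{p+p!} b^{p+p!-2} ∉ L.
This contradicts the pumping lemma, so L is not regular.

a^{p+p!} b^{p+p!-2}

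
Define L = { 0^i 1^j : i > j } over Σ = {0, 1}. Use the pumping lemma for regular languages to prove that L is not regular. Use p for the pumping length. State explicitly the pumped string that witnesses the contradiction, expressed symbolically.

Suppose for contradiction that L is regular, and let p be the pumping length.
Choose w = 0^{p+1} 1^p ∈ L, with |w| = 2p+1 ≥ p.
By the pumping lemma, w = xyz with |xy| ≤ p and y is nonempty.
The first p characters of w are 0's, so xy (and hence y) consists only of 0's. Write y = 0^k, 1 ≤ k ≤ p.
Consider xy^0z = xz = 0^{p+1-k} 1^p. Since k ≥ 1, the 0-count p+1-k is at most p, so i > j fails; thus xz ∉ L.
This contradicts the pumping lemma, so L is not regular.

0^{p+1-k} 1^p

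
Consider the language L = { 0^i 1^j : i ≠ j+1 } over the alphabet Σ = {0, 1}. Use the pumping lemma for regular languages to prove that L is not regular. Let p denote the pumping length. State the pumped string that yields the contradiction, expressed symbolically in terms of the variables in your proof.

Assume L is regular; let p be its pumping constant.
Choose w = 0^p 1^{p+p!-1}. Since p ≠ (p+p!-1)+1 = p+p!, w ∈ L; and |w| ≥ p.
The pumping lemma gives a decomposition w = xyz where |xy| ≤ p and |y| > 0.
The first p characters of w are 0's, so xy (and hence y) consists only of 0's. Write y = 0^k, 1 ≤ k ≤ p.
Since 1 ≤ k ≤ p, k divides p!; set t = 1 + p!/k. Then xy^t z has p + (p!/k)·k = p + p! copies of 0. Now the 0-count is p+p! and (1-count)+1 = (p+p!-1)+1 = p+p!, so i ≠ j+1 fails. So xy^t z = 0^{p+p!} 1^{p+p!-1} ∉ L.
Contradiction. Therefore L is not regular.

0^{p+p!} 1^{p+p!-1}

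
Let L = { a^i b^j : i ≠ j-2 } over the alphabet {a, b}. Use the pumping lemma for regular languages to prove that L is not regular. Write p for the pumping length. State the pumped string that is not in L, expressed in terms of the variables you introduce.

a^{p+p!} b^{p+p!+2}

Toward a contradiction, assume L is regular with pumping length p.
Choose w = a^p b^{p+p!+2}. Since p ≠ (p+p!+2)-2 = p+p!, w ∈ L; and |w| ≥ p.
Write w = xyz as guaranteed by the lemma, with |xy| ≤ p and |y| > 0.
The first p characters of w are a's, so xy (and hence y) consists only of a's. Write y = a^k, 1 ≤ k ≤ p.
Since 1 ≤ k ≤ p, k divides p!; set t = 1 + p!/k. Then xy^t z has p + (p!/k)·k = p + p! copies of a. Now the a-count is p+p! and (b-count)-2 = (p+p!+2)-2 = p+p!, so i ≠ j-2 fails. So xy^t z = a^{p+p!} b^{p+p!+2} ∉ L.
This contradicts the pumping lemma, so L is not regular.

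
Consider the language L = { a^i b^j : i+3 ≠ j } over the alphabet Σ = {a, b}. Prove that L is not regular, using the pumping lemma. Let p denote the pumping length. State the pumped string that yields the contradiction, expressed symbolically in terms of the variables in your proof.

a^{p+p!} b^{p+p!+3}

Assume L is regular; let p be its pumping constant.
Choose w = a^p b^{p+p!+3}. Since p ≠ (p+p!+3)-3 = p+p!, w ∈ L; and |w| ≥ p.
The pumping lemma gives a decomposition w = xyz where |xy| ≤ p and |y| > 0.
The first p characters of w are a's, so xy (and hence y) consists only of a's. Write y = a^k, 1 ≤ k ≤ p.
Since 1 ≤ k ≤ p, k divides p!; set t = 1 + p!/k. Then xy^t z has p + (p!/k)·k = p + p! copies of a. Now the a-count is p+p! and (b-count)-3 = (p+p!+3)-3 = p+p!, so i+3 ≠ j fails. So xy^t z = a^{p+p!} b^{p+p!+3} ∉ L.
This is a contradiction; hence L is not regular.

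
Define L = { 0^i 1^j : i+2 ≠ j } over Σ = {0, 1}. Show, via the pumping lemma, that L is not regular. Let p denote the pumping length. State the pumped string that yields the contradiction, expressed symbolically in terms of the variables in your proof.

Suppose for contradiction that L is regular, and let p be the pumping length.
Choose w = 0^p 1^{p+p!+2}. Since p ≠ (p+p!+2)-2 = p+p!, w ∈ L; and |w| ≥ p.
By the pumping lemma, w = xyz with |xy| ≤ p and |y| ≥ 1.
Because |xy| ≤ p and w begins with p copies of 0, we have y = 0^k with 1 ≤ k ≤ p.
Since 1 ≤ k ≤ p, k divides p!; set t = 1 + p!/k. Then xy^t z has p + (p!/k)·k = p + p! copies of 0. Now the 0-count is p+p! and (1-count)-2 = (p+p!+2)-2 = p+p!, so i+2 ≠ j fails. So xy^t z = 0^{p+p!} 1^{p+p!+2} ∉ L.
This contradicts the pumping lemma, so L is not regular.

0^{p+p!} 1^{p+p!+2}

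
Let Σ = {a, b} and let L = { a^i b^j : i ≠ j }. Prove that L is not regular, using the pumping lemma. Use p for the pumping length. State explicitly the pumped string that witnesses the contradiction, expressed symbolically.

Assume L is regular; let p be its pumping constant.
Choose w = a^p b^{p+p!}. Since p ≠ p+p!, w ∈ L; and |w| ≥ p.
By the pumping lemma, w = xyz with |xy| ≤ p and |y| > 0.
Since the first p symbols of w are all a's and |xy| ≤ p, y lies entirely in the leading a-block: y = a^k for some k with 1 ≤ k ≤ p.
Since 1 ≤ k ≤ p, k divides p!; set t = 1 + p!/k. Then xy^t z has p + (p!/k)·k = p + p! copies of a. Now the a-count equals the b-count, so i ≠ j fails. So xy^t z = a^{p+p!} b^{p+p!} ∉ L.
This is a contradiction; hence L is not regular.

a^{p+p!} b^{p+p!}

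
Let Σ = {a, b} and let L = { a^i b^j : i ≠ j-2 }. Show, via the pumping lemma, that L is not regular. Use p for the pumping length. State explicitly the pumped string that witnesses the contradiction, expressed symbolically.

Toward a contradiction, assume L is regular with pumping length p.
Choose w = a^p b^{p+p!+2}. Since p ≠ (p+p!+2)-2 = p+p!, w ∈ L; and |w| ≥ p.
The pumping lemma gives a decomposition w = xyz where |xy| ≤ p and |y| > 0.
Because |xy| ≤ p and w begins with p copies of a, we have y = a^k with 1 ≤ k ≤ p.
Since 1 ≤ k ≤ p, k divides p!; set t = 1 + p!/k. Then xy^t z has p + (p!/k)·k = p + p! copies of a. Now the a-count is p+p! and (b-count)-2 = (p+p!+2)-2 = p+p!, so i ≠ j-2 fails. So xy^t z = a^{p+p!} b^{p+p!+2} ∉ L.
This contradicts the pumping lemma, so L is not regular.

a^{p+p!} b^{p+p!+2}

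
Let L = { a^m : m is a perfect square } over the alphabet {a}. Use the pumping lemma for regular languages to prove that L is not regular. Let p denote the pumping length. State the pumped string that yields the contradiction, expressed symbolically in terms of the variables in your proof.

a^{p²+k}

Toward a contradiction, assume L is regular with pumping length p.
Take w = a^{p²} ∈ L with |w| = p² ≥ p.
By the pumping lemma, w = xyz with |xy| ≤ p and y is nonempty.
Then y = a^k for some k with 1 ≤ k ≤ p.
Pump with i = 2: xy^2z = a^{p²+k}. Since 1 ≤ k ≤ p, p² < p²+k ≤ p²+p < (p+1)², so p²+k lies strictly between consecutive squares and is not a perfect square. So xy^2z ∉ L.
This is a contradiction; hence L is not regular.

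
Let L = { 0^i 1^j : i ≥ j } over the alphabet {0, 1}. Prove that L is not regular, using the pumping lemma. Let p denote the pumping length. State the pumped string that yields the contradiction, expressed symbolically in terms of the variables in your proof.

Assume L is regular. Let p be the pumping length given by the pumping lemma.
Choose w = 0^p 1^p ∈ L, with |w| = 2p ≥ p.
By the pumping lemma, w = xyz with |xy| ≤ p and |y| > 0.
Because |xy| ≤ p and w begins with p copies of 0, we have y = 0^k with 1 ≤ k ≤ p.
Consider xy^0z = xz = 0^{p-k} 1^p. Since k ≥ 1, the 0-count p-k is less than p, so i ≥ j fails; thus xz ∉ L.
Contradiction. Therefore L is not regular.

0^{p-k} 1^p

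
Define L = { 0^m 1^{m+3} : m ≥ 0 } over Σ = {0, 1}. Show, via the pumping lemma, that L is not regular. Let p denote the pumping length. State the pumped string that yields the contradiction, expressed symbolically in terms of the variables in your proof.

0^{p+k} 1^{p+3}

Toward a contradiction, assume L is regular with pumping length p.
Take w = 0^p 1^{p+3}. Then w ∈ L and |w| = 2p+3 ≥ p.
The pumping lemma gives a decomposition w = xyz where |xy| ≤ p and |y| ≥ 1.
Because |xy| ≤ p and w begins with p copies of 0, we have y = 0^k with 1 ≤ k ≤ p.
Pump with i = 2: xy^2z = 0^{p+k} 1^{p+3}. For this to lie in L we would need p+3 = (p+k)+3, which forces k = 0. But k ≥ 1, so xy^2z ∉ L.
Contradiction. Therefore L is not regular.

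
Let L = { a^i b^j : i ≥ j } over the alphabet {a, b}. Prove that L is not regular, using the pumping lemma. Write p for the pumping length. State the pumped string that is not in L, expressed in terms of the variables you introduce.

Assume L is regular. Let p be the pumping length given by the pumping lemma.
Choose w = a^p b^p ∈ L, with |w| = 2p ≥ p.
By the pumping lemma, w = xyz with |xy| ≤ p and |y| > 0.
Since the first p symbols of w are all a's and |xy| ≤ p, y lies entirely in the leading a-block: y = a^k for some k with 1 ≤ k ≤ p.
Consider xy^0z = xz = a^{p-k} b^p. Since k ≥ 1, the a-count p-k is less than p, so i ≥ j fails; thus xz ∉ L.
Contradiction. Therefore L is not regular.

a^{p-k} b^p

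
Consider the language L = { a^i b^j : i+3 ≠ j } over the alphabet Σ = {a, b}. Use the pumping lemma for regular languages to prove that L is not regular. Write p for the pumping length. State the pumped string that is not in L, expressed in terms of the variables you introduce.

a^{p+p!} b^{p+p!+3}

Suppose for contradiction that L is regular, and let p be the pumping length.
Choose w = a^p b^{p+p!+3}. Since p ≠ (p+p!+3)-3 = p+p!, w ∈ L; and |w| ≥ p.
Write w = xyz as guaranteed by the lemma, with |xy| ≤ p and |y| > 0.
Because |xy| ≤ p and w begins with p copies of a, we have y = a^k with 1 ≤ k ≤ p.
Since 1 ≤ k ≤ p, k divides p!; set t = 1 + p!/k. Then xy^t z has p + (p!/k)·k = p + p! copies of a. Now the a-count is p+p! and (b-count)-3 = (p+p!+3)-3 = p+p!, so i+3 ≠ j fails. So xy^t z = a^{p+p!} b^{p+p!+3} ∉ L.
Contradiction. Therefore L is not regular.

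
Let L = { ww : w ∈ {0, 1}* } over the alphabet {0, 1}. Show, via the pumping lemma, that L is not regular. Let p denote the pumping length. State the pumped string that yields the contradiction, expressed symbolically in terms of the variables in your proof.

0^{p+k} 1^p 0^p 1^p

Suppose for contradiction that L is regular, and let p be the pumping length.
Take w = 0^p 1^p 0^p 1^p = uu where u = 0^p1^p; then w ∈ L and |w| = 4p ≥ p.
The pumping lemma gives a decomposition w = xyz where |xy| ≤ p and |y| > 0.
Since the first p symbols of w are all 0's and |xy| ≤ p, y lies entirely in the leading 0-block: y = 0^k for some k with 1 ≤ k ≤ p.
Pump with i = 2: xy^2z = 0^{p+k} 1^p 0^p 1^p, of length 4p+k. Suppose this equals vv. The string starts with 0 and ends with 1, so v does too; thus the boundary between the two copies of v is a 1→0 transition. There is exactly one such transition, at position 2p+k, so |v| = 2p+k and |vv| = 4p+2k ≠ 4p+k since k ≥ 1. So xy^2z ∉ L.
Contradiction. Therefore L is not regular.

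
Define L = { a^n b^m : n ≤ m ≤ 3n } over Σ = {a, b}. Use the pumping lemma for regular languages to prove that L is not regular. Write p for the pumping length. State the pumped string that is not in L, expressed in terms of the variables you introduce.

a^{p+k} b^p

Assume L is regular; let p be its pumping constant.
Take w = a^p b^p ∈ L (since p ≤ p ≤ 3p), with |w| = 2p ≥ p.
Write w = xyz as guaranteed by the lemma, with |xy| ≤ p and y is nonempty.
Because |xy| ≤ p and w begins with p copies of a, we have y = a^k with 1 ≤ k ≤ p.
Pump with i = 2: xy^2z = a^{p+k} b^p. Now n = p+k > p = m, so the condition n ≤ m fails. Thus xy^2z ∉ L.
This is a contradiction; hence L is not regular.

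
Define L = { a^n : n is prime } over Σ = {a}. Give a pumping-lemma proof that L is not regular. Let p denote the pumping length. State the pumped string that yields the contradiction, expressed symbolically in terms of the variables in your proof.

Assume L is regular. Let p be the pumping length given by the pumping lemma.
Let q be a prime with q ≥ p+2 (infinitely many primes exist), and take w = a^q ∈ L with |w| = q ≥ p.
The pumping lemma gives a decomposition w = xyz where |xy| ≤ p and |y| > 0.
Then y = a^k for some k with 1 ≤ k ≤ p.
Since 1 ≤ k ≤ p, |xz| = q-k. Pump with i = q+1: |xy^{q+1}z| = (q-k)+(q+1)k = q+qk = q(1+k), which is composite (both factors ≥ 2). So xy^{q+1}z = a^{q(1+k)} ∉ L.
This is a contradiction; hence L is not regular.

a^{q(1+k)}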